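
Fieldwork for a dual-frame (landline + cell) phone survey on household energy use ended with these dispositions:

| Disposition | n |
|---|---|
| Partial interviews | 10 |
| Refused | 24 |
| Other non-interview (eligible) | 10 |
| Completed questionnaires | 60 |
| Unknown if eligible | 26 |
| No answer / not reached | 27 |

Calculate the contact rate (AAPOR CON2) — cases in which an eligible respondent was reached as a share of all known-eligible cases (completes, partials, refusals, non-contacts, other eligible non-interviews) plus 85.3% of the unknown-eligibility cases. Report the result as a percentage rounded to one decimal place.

67.9%

Top: 60 + 10 + 24 + 10 = 104
Eligible (known): 60 + 10 + 24 + 27 + 10 = 131
Estimated eligible among unknowns: 0.8530 × 26 = 22.18
Denominator: 131 + 22.18 = 153.18
CON2 = 104 / 153.18 = 0.6789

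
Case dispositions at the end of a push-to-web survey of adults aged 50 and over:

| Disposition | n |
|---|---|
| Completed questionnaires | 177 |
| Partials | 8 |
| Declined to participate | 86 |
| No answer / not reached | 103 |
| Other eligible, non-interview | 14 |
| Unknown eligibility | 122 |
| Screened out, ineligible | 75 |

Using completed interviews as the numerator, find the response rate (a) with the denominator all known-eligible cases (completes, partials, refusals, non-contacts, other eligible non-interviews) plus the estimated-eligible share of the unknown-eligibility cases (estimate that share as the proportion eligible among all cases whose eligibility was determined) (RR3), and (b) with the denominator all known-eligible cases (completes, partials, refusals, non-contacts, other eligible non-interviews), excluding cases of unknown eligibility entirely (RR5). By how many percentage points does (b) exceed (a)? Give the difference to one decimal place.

Top → 177
Determined eligible → 177 + 8 + 86 + 103 + 14 = 388
e = 388 / (388 + 75) = 388 / 463 = 0.8380
e × U → 0.8380 × 122 = 102.24
Base → 388 + 102.24 = 490.24
RR3 = 177 / 490.24 = 0.3610
Base → 177 + 8 + 86 + 103 + 14 = 388
RR5 = 177 / 388 = 0.4562
Difference = 45.62 − 36.10 = 9.52 percentage points

9.5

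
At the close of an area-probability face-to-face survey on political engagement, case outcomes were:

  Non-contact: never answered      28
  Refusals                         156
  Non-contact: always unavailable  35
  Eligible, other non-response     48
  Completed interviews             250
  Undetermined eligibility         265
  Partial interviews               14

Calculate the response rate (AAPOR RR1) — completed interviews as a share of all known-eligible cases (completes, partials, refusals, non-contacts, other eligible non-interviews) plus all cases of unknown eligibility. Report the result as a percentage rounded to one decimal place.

31.4%

Never reached = 28 + 35 = 63
Top: 250
Denominator: 250 + 14 + 156 + 63 + 48 + 265 = 796
RR1 = 250 / 796 = 0.3141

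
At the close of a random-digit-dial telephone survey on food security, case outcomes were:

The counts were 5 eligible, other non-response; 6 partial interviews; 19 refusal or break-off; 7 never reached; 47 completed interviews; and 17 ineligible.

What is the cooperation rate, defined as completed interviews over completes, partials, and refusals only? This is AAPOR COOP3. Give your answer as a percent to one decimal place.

Top: 47
Denom: 47 + 6 + 19 = 72
COOP3 = 47 / 72 = 0.6528

65.3%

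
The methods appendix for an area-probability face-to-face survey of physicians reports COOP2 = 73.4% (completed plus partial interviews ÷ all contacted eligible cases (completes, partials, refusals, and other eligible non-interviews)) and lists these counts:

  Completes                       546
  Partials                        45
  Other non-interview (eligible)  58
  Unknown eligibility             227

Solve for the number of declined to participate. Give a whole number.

Num → 546 + 45 = 591
COOP2 = 591 / D = 0.734
D = 591 / 0.734 = 805.2
Other denominator terms total 649
declined to participate = 805.2 − 649 ≈ 156

156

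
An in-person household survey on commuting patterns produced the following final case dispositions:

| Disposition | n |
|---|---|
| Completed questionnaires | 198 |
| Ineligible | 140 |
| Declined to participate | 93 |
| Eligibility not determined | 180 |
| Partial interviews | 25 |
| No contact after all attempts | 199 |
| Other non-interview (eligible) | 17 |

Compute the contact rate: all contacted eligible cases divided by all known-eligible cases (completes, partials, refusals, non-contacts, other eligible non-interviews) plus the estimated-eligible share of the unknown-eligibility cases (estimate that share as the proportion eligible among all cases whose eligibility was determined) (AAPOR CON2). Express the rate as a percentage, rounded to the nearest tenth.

Num: 198 + 25 + 93 + 17 = 333
Known eligible: 198 + 25 + 93 + 199 + 17 = 532
e = 532 / (532 + 140) = 532 / 672 = 0.7917
Eligible share of unknowns: 0.7917 × 180 = 142.51
Denom: 532 + 142.51 = 674.51
CON2 = 333 / 674.51 = 0.4937

49.4%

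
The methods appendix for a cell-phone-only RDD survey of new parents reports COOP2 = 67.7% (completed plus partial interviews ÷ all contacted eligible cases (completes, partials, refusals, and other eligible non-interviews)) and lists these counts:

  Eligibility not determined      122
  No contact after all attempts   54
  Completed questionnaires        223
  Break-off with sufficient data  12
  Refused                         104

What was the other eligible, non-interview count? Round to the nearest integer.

Num → 223 + 12 = 235
COOP2 = 235 / D = 0.677
D = 235 / 0.677 = 347.1
Remaining denominator categories sum to 339
other eligible, non-interview = 347.1 − 339 ≈ 8

8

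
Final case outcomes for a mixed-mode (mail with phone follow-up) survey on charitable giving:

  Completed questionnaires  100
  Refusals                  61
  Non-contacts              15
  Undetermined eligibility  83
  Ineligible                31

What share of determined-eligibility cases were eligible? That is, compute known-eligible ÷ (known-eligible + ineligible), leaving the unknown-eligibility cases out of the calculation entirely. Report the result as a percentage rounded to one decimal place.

Determined eligible = 100 + 61 + 15 = 176
e = 176 / (176 + 31) = 176 / 207 = 0.8502

85.0%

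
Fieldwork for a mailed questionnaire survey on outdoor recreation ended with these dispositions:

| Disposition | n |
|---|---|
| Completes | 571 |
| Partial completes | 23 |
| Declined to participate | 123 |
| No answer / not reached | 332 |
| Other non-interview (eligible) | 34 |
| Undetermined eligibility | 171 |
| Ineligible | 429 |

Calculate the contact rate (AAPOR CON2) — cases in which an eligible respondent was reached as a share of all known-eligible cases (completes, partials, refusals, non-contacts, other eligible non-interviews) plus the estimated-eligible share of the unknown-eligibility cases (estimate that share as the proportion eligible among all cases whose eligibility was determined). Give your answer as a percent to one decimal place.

62.3%

Top: 571 + 23 + 123 + 34 = 751
Eligible (known): 571 + 23 + 123 + 332 + 34 = 1083
e = 1083 / (1083 + 429) = 1083 / 1512 = 0.7163
e × U: 0.7163 × 171 = 122.49
Base: 1083 + 122.49 = 1205.49
CON2 = 751 / 1205.49 = 0.6230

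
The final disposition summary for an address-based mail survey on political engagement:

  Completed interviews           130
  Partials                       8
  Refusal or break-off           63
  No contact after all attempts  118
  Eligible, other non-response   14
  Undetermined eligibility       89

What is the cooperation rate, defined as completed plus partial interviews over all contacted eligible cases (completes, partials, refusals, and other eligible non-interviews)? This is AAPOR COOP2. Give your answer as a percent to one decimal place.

Numerator: 130 + 8 = 138
Base: 130 + 8 + 63 + 14 = 215
COOP2 = 138 / 215 = 0.6419

64.2%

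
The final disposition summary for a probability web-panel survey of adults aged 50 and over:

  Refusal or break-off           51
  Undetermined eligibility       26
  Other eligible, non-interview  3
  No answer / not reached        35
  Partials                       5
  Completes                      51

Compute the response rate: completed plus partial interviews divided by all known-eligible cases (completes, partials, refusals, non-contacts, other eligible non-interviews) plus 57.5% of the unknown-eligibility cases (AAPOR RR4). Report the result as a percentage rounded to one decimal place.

35.0%

Num → 51 + 5 = 56
Determined eligible → 51 + 5 + 51 + 35 + 3 = 145
Eligible share of unknowns → 0.5750 × 26 = 14.95
Denominator → 145 + 14.95 = 159.95
RR4 = 56 / 159.95 = 0.3501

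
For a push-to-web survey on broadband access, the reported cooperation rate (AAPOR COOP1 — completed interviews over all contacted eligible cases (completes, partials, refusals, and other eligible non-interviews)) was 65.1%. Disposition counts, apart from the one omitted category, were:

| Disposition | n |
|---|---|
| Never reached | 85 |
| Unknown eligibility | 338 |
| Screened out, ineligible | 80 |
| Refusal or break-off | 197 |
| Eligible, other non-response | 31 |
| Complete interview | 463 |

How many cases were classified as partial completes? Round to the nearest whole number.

COOP1 = 463 / D = 0.651
D = 463 / 0.651 = 711.2
Remaining denominator categories sum to 691
partial completes = 711.2 − 691 ≈ 20

20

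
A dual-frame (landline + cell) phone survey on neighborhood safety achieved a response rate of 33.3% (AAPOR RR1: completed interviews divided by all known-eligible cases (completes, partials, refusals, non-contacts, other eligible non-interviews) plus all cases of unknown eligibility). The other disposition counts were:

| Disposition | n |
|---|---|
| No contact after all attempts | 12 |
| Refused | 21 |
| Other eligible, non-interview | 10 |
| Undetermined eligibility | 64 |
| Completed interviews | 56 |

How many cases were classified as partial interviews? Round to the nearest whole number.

RR1 = 56 / D = 0.333
D = 56 / 0.333 = 168.2
Rest of base = 163
partial interviews = 168.2 − 163 ≈ 5

5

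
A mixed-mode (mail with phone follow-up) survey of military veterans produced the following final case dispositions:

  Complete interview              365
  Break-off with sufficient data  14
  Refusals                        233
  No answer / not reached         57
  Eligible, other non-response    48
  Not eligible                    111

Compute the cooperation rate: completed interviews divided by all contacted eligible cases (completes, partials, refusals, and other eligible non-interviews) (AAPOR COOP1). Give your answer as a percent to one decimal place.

Numerator = 365
Base = 365 + 14 + 233 + 48 = 660
COOP1 = 365 / 660 = 0.5530

55.3%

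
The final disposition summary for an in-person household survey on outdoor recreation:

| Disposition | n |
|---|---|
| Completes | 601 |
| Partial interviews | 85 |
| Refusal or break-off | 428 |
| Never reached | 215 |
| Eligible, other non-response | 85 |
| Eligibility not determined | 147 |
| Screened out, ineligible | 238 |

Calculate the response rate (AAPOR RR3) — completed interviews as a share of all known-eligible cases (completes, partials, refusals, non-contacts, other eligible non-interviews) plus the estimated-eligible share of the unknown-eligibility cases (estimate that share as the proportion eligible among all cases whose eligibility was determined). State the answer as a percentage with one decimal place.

39.0%

Numerator: 601
Eligible (known): 601 + 85 + 428 + 215 + 85 = 1414
e = 1414 / (1414 + 238) = 1414 / 1652 = 0.8559
Eligible share of unknowns: 0.8559 × 147 = 125.82
Base: 1414 + 125.82 = 1539.82
RR3 = 601 / 1539.82 = 0.3903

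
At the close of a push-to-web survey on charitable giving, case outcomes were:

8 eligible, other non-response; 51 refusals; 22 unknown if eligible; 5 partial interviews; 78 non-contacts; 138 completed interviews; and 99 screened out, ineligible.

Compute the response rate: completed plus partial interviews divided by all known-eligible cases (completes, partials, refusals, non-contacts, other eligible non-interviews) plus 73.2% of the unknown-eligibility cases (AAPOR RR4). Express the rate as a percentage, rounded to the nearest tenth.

Num: 138 + 5 = 143
Eligible (known): 138 + 5 + 51 + 78 + 8 = 280
Estimated eligible among unknowns: 0.7320 × 22 = 16.10
Denominator: 280 + 16.10 = 296.10
RR4 = 143 / 296.10 = 0.4829

48.3%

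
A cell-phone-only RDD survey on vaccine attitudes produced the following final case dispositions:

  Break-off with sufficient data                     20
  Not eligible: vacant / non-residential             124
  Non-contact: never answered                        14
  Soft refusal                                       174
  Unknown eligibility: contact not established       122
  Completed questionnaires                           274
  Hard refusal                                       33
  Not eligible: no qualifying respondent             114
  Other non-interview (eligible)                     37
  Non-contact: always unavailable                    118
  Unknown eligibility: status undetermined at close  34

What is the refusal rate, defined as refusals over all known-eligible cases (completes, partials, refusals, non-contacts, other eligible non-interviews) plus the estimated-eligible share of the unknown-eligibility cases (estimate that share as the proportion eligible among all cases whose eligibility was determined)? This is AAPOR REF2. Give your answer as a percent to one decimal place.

26.4%

Refusal or break-off = 33 + 174 = 207
Never reached = 14 + 118 = 132
Eligibility not determined = 122 + 34 = 156
Ineligible = 114 + 124 = 238
Num: 207
Known eligible: 274 + 20 + 207 + 132 + 37 = 670
e = 670 / (670 + 238) = 670 / 908 = 0.7379
Eligible share of unknowns: 0.7379 × 156 = 115.11
Denominator: 670 + 115.11 = 785.11
REF2 = 207 / 785.11 = 0.2637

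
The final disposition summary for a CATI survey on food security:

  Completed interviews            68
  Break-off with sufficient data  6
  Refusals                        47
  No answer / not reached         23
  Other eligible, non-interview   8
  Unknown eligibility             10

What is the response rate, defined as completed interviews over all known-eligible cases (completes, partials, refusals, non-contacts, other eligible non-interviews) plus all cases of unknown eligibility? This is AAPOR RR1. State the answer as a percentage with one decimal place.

Num: 68
Base: 68 + 6 + 47 + 23 + 8 + 10 = 162
RR1 = 68 / 162 = 0.4198

42.0%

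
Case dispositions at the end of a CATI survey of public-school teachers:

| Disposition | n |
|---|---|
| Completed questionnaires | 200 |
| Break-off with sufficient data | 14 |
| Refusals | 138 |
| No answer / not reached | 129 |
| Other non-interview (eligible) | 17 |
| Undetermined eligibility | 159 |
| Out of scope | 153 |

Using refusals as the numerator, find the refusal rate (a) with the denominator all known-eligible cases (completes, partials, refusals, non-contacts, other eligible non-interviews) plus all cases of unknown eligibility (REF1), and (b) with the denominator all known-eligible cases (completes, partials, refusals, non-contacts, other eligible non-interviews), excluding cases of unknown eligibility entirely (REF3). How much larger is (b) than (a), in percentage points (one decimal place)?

6.7

Top = 138
Base = 200 + 14 + 138 + 129 + 17 + 159 = 657
REF1 = 138 / 657 = 0.2100
Base = 200 + 14 + 138 + 129 + 17 = 498
REF3 = 138 / 498 = 0.2771
Difference = 27.71 − 21.00 = 6.71 percentage points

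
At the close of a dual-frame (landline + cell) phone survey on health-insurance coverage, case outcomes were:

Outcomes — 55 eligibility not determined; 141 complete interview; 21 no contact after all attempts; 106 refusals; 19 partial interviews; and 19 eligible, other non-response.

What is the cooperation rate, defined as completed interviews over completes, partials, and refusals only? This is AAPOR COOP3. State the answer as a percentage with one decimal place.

53.0%

Numerator → 141
Denom → 141 + 19 + 106 = 266
COOP3 = 141 / 266 = 0.5301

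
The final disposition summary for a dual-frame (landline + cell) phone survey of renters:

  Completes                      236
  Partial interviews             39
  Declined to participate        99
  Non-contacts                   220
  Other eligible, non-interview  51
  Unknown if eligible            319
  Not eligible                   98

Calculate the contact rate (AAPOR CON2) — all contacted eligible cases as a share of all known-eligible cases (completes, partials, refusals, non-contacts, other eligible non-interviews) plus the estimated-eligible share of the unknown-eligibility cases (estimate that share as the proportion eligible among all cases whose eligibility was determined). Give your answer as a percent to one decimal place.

46.1%

Num = 236 + 39 + 99 + 51 = 425
Known eligible = 236 + 39 + 99 + 220 + 51 = 645
e = 645 / (645 + 98) = 645 / 743 = 0.8681
Eligible share of unknowns = 0.8681 × 319 = 276.92
Denom = 645 + 276.92 = 921.92
CON2 = 425 / 921.92 = 0.4610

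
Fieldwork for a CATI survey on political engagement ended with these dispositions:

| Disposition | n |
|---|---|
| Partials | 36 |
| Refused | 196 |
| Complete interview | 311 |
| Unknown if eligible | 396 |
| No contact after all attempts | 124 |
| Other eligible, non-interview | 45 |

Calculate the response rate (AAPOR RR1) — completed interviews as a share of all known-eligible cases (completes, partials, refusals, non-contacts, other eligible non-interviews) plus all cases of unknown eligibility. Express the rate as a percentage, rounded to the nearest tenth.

Numerator = 311
Denom = 311 + 36 + 196 + 124 + 45 + 396 = 1108
RR1 = 311 / 1108 = 0.2807

28.1%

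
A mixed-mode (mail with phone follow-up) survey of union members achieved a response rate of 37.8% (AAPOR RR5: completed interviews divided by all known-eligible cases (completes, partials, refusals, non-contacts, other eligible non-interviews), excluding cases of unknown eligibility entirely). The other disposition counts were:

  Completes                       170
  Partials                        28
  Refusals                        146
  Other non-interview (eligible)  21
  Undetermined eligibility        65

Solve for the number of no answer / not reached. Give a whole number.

85

RR5 = 170 / D = 0.378
D = 170 / 0.378 = 449.7
Rest of base = 365
no answer / not reached = 449.7 − 365 ≈ 85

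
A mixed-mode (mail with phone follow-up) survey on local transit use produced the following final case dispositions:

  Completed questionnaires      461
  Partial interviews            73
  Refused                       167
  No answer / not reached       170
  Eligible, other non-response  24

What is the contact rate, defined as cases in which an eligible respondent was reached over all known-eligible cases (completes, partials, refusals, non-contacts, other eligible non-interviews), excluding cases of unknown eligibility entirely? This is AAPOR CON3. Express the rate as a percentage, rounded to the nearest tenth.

81.0%

Top = 461 + 73 + 167 + 24 = 725
Denominator = 461 + 73 + 167 + 170 + 24 = 895
CON3 = 725 / 895 = 0.8101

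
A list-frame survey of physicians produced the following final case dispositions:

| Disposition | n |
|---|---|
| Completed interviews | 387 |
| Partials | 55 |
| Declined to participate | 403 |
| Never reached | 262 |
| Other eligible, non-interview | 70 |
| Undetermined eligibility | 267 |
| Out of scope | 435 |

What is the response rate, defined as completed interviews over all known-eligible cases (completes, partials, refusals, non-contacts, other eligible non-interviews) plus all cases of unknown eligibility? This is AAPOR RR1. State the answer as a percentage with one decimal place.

Numerator: 387
Base: 387 + 55 + 403 + 262 + 70 + 267 = 1444
RR1 = 387 / 1444 = 0.2680

26.8%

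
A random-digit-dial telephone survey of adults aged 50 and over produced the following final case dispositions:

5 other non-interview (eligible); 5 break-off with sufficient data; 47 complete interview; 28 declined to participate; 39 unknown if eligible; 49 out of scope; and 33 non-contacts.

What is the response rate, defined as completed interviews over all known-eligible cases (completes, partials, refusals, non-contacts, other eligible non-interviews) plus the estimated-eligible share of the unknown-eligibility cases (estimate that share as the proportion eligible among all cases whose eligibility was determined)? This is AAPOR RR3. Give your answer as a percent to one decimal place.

32.3%

Top = 47
Eligible (known) = 47 + 5 + 28 + 33 + 5 = 118
e = 118 / (118 + 49) = 118 / 167 = 0.7066
e × U = 0.7066 × 39 = 27.56
Denom = 118 + 27.56 = 145.56
RR3 = 47 / 145.56 = 0.3229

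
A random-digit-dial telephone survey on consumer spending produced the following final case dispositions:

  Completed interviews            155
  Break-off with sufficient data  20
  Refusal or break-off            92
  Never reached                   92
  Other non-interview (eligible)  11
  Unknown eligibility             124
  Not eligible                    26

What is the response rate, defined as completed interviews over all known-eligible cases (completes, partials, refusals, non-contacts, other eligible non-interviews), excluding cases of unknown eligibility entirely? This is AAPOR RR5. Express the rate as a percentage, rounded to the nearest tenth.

41.9%

Top: 155
Base: 155 + 20 + 92 + 92 + 11 = 370
RR5 = 155 / 370 = 0.4189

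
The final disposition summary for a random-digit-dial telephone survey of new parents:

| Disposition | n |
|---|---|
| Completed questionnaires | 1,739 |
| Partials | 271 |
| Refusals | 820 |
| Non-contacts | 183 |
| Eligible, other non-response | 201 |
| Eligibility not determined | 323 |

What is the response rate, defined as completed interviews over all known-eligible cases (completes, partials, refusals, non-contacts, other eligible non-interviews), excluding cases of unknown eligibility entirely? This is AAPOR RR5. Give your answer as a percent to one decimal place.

Num: 1739
Denom: 1739 + 271 + 820 + 183 + 201 = 3214
RR5 = 1739 / 3214 = 0.5411

54.1%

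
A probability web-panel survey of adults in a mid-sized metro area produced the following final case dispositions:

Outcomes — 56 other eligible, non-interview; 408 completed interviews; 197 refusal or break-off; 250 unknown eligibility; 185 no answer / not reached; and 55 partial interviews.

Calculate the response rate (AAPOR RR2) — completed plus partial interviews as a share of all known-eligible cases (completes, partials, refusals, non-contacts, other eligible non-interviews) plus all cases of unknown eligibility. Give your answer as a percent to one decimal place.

40.2%

Top = 408 + 55 = 463
Denominator = 408 + 55 + 197 + 185 + 56 + 250 = 1151
RR2 = 463 / 1151 = 0.4023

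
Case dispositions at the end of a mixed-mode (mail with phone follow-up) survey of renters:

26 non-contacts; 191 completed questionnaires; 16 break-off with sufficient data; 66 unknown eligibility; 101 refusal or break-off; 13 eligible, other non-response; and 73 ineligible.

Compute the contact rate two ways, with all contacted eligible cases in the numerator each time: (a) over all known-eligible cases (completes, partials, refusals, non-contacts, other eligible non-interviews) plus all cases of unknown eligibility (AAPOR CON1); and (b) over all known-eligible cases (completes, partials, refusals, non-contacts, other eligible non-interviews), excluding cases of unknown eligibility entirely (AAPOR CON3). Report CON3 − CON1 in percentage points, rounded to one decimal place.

14.8

Num = 191 + 16 + 101 + 13 = 321
Base = 191 + 16 + 101 + 26 + 13 + 66 = 413
CON1 = 321 / 413 = 0.7772
Base = 191 + 16 + 101 + 26 + 13 = 347
CON3 = 321 / 347 = 0.9251
Difference = 92.51 − 77.72 = 14.79 percentage points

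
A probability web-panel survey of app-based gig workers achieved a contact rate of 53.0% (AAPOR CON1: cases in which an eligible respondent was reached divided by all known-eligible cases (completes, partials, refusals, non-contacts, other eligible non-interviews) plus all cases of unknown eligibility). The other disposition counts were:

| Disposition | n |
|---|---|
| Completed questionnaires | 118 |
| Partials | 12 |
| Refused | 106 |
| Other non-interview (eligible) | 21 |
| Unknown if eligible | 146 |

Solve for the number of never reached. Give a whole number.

82

Numerator: 118 + 12 + 106 + 21 = 257
CON1 = 257 / D = 0.530
D = 257 / 0.530 = 484.9
Remaining denominator categories sum to 403
never reached = 484.9 − 403 ≈ 82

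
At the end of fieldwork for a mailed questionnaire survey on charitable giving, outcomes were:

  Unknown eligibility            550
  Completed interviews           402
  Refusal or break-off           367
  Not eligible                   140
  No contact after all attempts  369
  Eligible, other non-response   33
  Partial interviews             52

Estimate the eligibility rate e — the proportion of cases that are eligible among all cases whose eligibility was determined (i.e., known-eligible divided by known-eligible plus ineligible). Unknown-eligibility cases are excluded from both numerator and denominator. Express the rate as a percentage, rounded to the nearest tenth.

89.7%

Known eligible → 402 + 52 + 367 + 369 + 33 = 1223
e = 1223 / (1223 + 140) = 1223 / 1363 = 0.8973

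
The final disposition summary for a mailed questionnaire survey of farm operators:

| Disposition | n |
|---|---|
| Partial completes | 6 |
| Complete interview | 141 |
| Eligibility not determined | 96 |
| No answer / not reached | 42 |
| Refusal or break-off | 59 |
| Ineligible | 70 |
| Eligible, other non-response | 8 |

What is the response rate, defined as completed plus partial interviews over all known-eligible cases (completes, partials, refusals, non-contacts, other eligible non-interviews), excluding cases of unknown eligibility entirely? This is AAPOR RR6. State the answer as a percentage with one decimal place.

57.4%

Numerator = 141 + 6 = 147
Denominator = 141 + 6 + 59 + 42 + 8 = 256
RR6 = 147 / 256 = 0.5742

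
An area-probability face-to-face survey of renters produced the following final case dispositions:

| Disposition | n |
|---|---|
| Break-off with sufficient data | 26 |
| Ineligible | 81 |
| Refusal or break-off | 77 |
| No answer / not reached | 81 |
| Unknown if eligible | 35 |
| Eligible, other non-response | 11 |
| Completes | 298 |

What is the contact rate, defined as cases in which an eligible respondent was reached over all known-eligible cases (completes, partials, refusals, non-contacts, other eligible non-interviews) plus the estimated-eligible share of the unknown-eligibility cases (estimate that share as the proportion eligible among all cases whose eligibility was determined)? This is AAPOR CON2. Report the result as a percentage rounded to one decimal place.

Numerator = 298 + 26 + 77 + 11 = 412
Determined eligible = 298 + 26 + 77 + 81 + 11 = 493
e = 493 / (493 + 81) = 493 / 574 = 0.8589
Estimated eligible among unknowns = 0.8589 × 35 = 30.06
Denom = 493 + 30.06 = 523.06
CON2 = 412 / 523.06 = 0.7877

78.8%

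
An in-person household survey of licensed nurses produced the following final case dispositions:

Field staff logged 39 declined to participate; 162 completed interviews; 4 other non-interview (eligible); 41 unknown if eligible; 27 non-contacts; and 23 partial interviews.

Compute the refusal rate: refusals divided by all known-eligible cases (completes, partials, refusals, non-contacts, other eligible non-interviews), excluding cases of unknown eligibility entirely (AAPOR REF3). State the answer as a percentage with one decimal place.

Top: 39
Base: 162 + 23 + 39 + 27 + 4 = 255
REF3 = 39 / 255 = 0.1529

15.3%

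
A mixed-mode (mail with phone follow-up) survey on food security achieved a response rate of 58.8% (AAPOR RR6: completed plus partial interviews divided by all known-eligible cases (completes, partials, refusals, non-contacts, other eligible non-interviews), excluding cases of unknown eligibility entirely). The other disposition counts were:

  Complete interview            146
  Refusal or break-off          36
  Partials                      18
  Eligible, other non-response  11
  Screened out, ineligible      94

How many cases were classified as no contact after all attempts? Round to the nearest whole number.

68

Numerator = 146 + 18 = 164
RR6 = 164 / D = 0.588
D = 164 / 0.588 = 278.9
Rest of base = 211
no contact after all attempts = 278.9 − 211 ≈ 68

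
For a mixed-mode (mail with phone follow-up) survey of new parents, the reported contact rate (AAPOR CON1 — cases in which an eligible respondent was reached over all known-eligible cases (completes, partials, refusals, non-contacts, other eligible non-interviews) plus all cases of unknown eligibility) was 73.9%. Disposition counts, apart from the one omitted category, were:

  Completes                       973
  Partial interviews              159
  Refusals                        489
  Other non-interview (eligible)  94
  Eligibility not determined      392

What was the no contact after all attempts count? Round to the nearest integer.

Top → 973 + 159 + 489 + 94 = 1715
CON1 = 1715 / D = 0.739
D = 1715 / 0.739 = 2320.7
Other denominator terms total 2107
no contact after all attempts = 2320.7 − 2107 ≈ 214

214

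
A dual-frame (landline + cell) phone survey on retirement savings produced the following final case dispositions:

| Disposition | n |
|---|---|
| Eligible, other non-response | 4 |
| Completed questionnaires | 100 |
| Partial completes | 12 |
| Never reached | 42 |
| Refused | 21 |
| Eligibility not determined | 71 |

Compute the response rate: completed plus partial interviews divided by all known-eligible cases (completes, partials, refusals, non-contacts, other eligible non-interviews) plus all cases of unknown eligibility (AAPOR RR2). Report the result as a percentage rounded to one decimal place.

Top: 100 + 12 = 112
Base: 100 + 12 + 21 + 42 + 4 + 71 = 250
RR2 = 112 / 250 = 0.4480

44.8%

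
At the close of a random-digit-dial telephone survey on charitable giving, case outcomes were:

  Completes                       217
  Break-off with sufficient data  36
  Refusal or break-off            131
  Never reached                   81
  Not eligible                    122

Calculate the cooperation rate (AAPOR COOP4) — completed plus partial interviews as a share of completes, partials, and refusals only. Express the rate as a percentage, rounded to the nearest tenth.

65.9%

Top = 217 + 36 = 253
Denom = 217 + 36 + 131 = 384
COOP4 = 253 / 384 = 0.6589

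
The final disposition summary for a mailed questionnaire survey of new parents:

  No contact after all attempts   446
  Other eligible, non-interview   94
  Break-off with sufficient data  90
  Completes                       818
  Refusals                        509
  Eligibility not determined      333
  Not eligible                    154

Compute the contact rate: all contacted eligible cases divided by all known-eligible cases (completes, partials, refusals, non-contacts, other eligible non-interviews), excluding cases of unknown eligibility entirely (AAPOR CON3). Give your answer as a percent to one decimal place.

77.2%

Num → 818 + 90 + 509 + 94 = 1511
Denom → 818 + 90 + 509 + 446 + 94 = 1957
CON3 = 1511 / 1957 = 0.7721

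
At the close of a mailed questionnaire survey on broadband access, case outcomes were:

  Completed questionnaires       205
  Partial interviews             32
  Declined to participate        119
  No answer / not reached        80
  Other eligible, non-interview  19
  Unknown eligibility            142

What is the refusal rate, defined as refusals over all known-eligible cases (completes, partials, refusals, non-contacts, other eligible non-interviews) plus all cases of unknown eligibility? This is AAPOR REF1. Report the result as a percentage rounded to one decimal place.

19.9%

Numerator → 119
Denom → 205 + 32 + 119 + 80 + 19 + 142 = 597
REF1 = 119 / 597 = 0.1993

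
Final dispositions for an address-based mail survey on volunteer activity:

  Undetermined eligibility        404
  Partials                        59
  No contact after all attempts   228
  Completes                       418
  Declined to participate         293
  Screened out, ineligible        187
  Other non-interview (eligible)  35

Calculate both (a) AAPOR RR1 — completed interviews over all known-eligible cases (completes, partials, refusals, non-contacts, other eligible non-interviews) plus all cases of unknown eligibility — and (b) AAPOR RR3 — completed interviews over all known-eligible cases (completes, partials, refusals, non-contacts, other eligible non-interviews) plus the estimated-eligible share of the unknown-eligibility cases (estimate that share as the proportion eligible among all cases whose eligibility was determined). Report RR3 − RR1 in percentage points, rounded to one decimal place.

Numerator → 418
Denom → 418 + 59 + 293 + 228 + 35 + 404 = 1437
RR1 = 418 / 1437 = 0.2909
Eligible (known) → 418 + 59 + 293 + 228 + 35 = 1033
e = 1033 / (1033 + 187) = 1033 / 1220 = 0.8467
e × U → 0.8467 × 404 = 342.07
Denom → 1033 + 342.07 = 1375.07
RR3 = 418 / 1375.07 = 0.3040
Difference = 30.40 − 29.09 = 1.31 percentage points

1.3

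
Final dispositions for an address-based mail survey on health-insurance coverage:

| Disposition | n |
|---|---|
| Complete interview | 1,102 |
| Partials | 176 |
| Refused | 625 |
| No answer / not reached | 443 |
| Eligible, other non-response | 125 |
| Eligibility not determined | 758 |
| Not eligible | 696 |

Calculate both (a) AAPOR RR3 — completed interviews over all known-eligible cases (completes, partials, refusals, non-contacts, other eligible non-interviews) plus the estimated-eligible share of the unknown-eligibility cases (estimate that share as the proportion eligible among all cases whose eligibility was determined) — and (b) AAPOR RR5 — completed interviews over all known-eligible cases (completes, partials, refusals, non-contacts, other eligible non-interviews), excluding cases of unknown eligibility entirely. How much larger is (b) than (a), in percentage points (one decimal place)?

Top = 1102
Determined eligible = 1102 + 176 + 625 + 443 + 125 = 2471
e = 2471 / (2471 + 696) = 2471 / 3167 = 0.7802
Eligible share of unknowns = 0.7802 × 758 = 591.39
Base = 2471 + 591.39 = 3062.39
RR3 = 1102 / 3062.39 = 0.3598
Base = 1102 + 176 + 625 + 443 + 125 = 2471
RR5 = 1102 / 2471 = 0.4460
Difference = 44.60 − 35.98 = 8.62 percentage points

8.6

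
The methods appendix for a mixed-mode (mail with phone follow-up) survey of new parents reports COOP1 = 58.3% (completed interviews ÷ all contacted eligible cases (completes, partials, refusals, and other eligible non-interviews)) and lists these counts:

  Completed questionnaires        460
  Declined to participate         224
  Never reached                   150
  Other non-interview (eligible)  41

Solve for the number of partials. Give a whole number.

64

COOP1 = 460 / D = 0.583
D = 460 / 0.583 = 789.0
Other denominator terms total 725
partials = 789.0 − 725 ≈ 64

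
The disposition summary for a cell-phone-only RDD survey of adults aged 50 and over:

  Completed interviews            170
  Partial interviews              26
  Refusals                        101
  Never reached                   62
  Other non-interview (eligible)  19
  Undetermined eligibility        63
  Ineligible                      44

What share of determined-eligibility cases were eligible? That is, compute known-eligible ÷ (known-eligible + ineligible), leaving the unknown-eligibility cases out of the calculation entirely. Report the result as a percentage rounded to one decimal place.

89.6%

Determined eligible: 170 + 26 + 101 + 62 + 19 = 378
e = 378 / (378 + 44) = 378 / 422 = 0.8957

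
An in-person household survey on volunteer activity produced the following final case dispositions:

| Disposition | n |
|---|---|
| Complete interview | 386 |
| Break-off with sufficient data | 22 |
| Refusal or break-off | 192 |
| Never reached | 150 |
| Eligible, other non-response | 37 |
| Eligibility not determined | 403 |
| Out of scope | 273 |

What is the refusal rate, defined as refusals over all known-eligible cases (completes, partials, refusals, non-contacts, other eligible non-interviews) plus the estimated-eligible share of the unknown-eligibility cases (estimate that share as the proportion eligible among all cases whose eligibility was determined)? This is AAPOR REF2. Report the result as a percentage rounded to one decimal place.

Num = 192
Determined eligible = 386 + 22 + 192 + 150 + 37 = 787
e = 787 / (787 + 273) = 787 / 1060 = 0.7425
e × U = 0.7425 × 403 = 299.23
Base = 787 + 299.23 = 1086.23
REF2 = 192 / 1086.23 = 0.1768

17.7%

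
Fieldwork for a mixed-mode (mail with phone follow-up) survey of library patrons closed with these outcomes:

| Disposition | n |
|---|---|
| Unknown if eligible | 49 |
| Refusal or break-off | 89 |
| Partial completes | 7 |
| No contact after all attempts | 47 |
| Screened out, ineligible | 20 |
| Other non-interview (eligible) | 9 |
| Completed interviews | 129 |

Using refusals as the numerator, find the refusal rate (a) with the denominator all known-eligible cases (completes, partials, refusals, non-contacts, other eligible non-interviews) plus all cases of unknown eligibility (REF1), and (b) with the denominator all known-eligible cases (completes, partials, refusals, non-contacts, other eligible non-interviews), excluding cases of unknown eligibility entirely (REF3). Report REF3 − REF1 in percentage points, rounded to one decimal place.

4.7

Numerator: 89
Base: 129 + 7 + 89 + 47 + 9 + 49 = 330
REF1 = 89 / 330 = 0.2697
Base: 129 + 7 + 89 + 47 + 9 = 281
REF3 = 89 / 281 = 0.3167
Difference = 31.67 − 26.97 = 4.70 percentage points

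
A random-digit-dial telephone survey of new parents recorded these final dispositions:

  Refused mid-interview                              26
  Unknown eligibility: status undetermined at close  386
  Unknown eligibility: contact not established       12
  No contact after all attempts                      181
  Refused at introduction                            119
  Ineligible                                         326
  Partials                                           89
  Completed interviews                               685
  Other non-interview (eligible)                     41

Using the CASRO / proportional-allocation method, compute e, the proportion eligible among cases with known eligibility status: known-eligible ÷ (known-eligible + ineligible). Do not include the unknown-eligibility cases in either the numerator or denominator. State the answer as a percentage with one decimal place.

Refusal or break-off = 119 + 26 = 145
Unknown if eligible = 12 + 386 = 398
Known eligible → 685 + 89 + 145 + 181 + 41 = 1141
e = 1141 / (1141 + 326) = 1141 / 1467 = 0.7778

77.8%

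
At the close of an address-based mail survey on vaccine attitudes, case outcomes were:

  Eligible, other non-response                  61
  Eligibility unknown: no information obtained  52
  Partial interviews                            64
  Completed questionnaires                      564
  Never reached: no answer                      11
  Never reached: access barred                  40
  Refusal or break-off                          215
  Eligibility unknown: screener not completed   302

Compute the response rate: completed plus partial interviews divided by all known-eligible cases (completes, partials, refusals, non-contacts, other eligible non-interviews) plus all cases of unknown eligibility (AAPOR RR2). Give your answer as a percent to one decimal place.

Non-contacts = 11 + 40 = 51
Unknown if eligible = 302 + 52 = 354
Top: 564 + 64 = 628
Denominator: 564 + 64 + 215 + 51 + 61 + 354 = 1309
RR2 = 628 / 1309 = 0.4798

48.0%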